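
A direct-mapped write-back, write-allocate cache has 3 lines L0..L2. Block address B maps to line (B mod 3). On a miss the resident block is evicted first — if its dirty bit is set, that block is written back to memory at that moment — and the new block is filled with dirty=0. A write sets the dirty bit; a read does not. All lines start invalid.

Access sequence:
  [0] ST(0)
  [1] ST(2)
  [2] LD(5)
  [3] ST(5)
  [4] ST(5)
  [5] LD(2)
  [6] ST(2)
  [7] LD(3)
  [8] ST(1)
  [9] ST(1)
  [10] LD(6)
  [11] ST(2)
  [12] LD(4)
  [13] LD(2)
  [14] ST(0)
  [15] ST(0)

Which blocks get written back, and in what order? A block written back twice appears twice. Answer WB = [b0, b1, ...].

WB = [2, 5, 0, 1]

0: W B0 → L0 miss [D]
1: W B2 → L2 miss [D]
2: R B5 → L2 miss wb→B2 [-]
3: W B5 → L2 hit [D]
4: W B5 → L2 hit [D]
5: R B2 → L2 miss wb→B5 [-]
6: W B2 → L2 hit [D]
7: R B3 → L0 miss wb→B0 [-]
8: W B1 → L1 miss [D]
9: W B1 → L1 hit [D]
10: R B6 → L0 miss [-]
11: W B2 → L2 hit [D]
12: R B4 → L1 miss wb→B1 [-]
13: R B2 → L2 hit [D]
14: W B0 → L0 miss [D]
15: W B0 → L0 hit [D]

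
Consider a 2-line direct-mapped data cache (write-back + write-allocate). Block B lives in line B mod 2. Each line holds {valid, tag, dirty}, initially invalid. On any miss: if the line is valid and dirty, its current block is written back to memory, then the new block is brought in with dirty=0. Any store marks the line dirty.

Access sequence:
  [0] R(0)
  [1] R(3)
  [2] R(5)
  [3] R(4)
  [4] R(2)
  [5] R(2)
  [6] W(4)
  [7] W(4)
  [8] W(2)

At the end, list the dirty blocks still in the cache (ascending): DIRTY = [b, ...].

0: R B0 -> L0 miss  d=-]
1: R B3 -> L1 miss  d=-]
2: R B5 -> L1 miss  d=-]
3: R B4 -> L0 miss  d=-]
4: R B2 -> L0 miss  d=-]
5: R B2 -> L0 hit  d=-]
6: W B4 -> L0 miss  d=D]
7: W B4 -> L0 hit  d=D]
8: W B2 -> L0 miss wb->B4  d=D]

DIRTY = [2]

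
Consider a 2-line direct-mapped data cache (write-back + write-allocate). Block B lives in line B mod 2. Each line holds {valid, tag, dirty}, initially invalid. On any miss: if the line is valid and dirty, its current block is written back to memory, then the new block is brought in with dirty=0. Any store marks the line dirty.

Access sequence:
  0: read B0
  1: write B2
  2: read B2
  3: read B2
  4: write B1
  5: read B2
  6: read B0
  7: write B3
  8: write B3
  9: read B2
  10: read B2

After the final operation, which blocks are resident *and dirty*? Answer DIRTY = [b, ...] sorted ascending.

0: R B0 → L0 miss [-]
1: W B2 → L0 miss [D]
2: R B2 → L0 hit [D]
3: R B2 → L0 hit [D]
4: W B1 → L1 miss [D]
5: R B2 → L0 hit [D]
6: R B0 → L0 miss wb→B2 [-]
7: W B3 → L1 miss wb→B1 [D]
8: W B3 → L1 hit [D]
9: R B2 → L0 miss [-]
10: R B2 → L0 hit [-]

DIRTY = [3]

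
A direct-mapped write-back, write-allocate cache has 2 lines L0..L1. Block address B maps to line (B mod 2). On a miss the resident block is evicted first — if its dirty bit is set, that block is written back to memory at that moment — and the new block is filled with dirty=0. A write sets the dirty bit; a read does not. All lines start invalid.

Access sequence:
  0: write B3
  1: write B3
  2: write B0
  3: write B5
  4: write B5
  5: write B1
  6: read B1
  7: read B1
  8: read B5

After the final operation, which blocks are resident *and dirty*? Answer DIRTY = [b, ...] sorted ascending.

  0 | W B3 → L1 miss [D]
  1 | W B3 → L1 hit [D]
  2 | W B0 → L0 miss [D]
  3 | W B5 → L1 miss wb→B3 [D]
  4 | W B5 → L1 hit [D]
  5 | W B1 → L1 miss wb→B5 [D]
  6 | R B1 → L1 hit [D]
  7 | R B1 → L1 hit [D]
  8 | R B5 → L1 miss wb→B1 [-]

DIRTY = [0]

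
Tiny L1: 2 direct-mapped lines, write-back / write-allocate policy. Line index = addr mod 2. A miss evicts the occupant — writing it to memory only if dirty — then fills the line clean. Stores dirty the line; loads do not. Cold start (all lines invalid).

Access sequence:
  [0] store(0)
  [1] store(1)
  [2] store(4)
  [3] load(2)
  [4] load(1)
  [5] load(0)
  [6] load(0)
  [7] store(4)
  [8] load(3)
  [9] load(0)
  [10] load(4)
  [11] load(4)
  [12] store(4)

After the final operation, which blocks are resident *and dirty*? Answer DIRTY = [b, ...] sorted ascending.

DIRTY = [4]

0: W B0 -> L0 miss  d=D]
1: W B1 -> L1 miss  d=D]
2: W B4 -> L0 miss wb->B0  d=D]
3: R B2 -> L0 miss wb->B4  d=-]
4: R B1 -> L1 hit  d=D]
5: R B0 -> L0 miss  d=-]
6: R B0 -> L0 hit  d=-]
7: W B4 -> L0 miss  d=D]
8: R B3 -> L1 miss wb->B1  d=-]
9: R B0 -> L0 miss wb->B4  d=-]
10: R B4 -> L0 miss  d=-]
11: R B4 -> L0 hit  d=-]
12: W B4 -> L0 hit  d=D]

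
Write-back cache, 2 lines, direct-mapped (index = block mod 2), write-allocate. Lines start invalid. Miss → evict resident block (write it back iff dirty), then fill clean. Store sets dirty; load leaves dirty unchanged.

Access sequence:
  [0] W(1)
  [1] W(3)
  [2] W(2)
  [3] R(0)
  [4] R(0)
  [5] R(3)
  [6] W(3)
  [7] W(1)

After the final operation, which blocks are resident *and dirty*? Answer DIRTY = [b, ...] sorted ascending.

DIRTY = [1]

  0 | W B1 → L1 miss [D]
  1 | W B3 → L1 miss wb→B1 [D]
  2 | W B2 → L0 miss [D]
  3 | R B0 → L0 miss wb→B2 [-]
  4 | R B0 → L0 hit [-]
  5 | R B3 → L1 hit [D]
  6 | W B3 → L1 hit [D]
  7 | W B1 → L1 miss wb→B3 [D]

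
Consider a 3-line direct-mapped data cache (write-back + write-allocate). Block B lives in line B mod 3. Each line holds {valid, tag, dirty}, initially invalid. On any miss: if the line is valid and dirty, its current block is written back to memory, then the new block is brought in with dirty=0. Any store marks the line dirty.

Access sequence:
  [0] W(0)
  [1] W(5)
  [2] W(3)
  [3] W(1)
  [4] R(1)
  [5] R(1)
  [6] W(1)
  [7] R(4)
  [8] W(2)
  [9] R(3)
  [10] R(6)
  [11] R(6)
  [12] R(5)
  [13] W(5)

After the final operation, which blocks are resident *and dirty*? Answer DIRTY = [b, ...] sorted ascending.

0: W B0 → L0 miss [D]
1: W B5 → L2 miss [D]
2: W B3 → L0 miss wb→B0 [D]
3: W B1 → L1 miss [D]
4: R B1 → L1 hit [D]
5: R B1 → L1 hit [D]
6: W B1 → L1 hit [D]
7: R B4 → L1 miss wb→B1 [-]
8: W B2 → L2 miss wb→B5 [D]
9: R B3 → L0 hit [D]
10: R B6 → L0 miss wb→B3 [-]
11: R B6 → L0 hit [-]
12: R B5 → L2 miss wb→B2 [-]
13: W B5 → L2 hit [D]

DIRTY = [5]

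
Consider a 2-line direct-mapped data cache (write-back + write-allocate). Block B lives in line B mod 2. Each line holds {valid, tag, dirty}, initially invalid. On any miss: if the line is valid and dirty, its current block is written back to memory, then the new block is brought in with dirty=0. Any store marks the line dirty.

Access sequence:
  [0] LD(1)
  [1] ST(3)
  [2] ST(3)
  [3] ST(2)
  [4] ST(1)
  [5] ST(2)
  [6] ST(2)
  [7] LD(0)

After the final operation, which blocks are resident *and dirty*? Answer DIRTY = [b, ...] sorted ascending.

DIRTY = [1]

0: R B1 → L1 miss [-]
1: W B3 → L1 miss [D]
2: W B3 → L1 hit [D]
3: W B2 → L0 miss [D]
4: W B1 → L1 miss wb→B3 [D]
5: W B2 → L0 hit [D]
6: W B2 → L0 hit [D]
7: R B0 → L0 miss wb→B2 [-]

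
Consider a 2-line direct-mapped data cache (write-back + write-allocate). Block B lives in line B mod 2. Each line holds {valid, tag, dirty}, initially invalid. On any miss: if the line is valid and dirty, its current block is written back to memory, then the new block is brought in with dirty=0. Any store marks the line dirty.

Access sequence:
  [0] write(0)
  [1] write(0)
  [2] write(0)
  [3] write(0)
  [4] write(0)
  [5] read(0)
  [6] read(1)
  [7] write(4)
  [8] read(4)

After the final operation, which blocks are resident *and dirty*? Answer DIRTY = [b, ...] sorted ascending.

DIRTY = [4]

  0 | W B0 → L0 miss [D]
  1 | W B0 → L0 hit [D]
  2 | W B0 → L0 hit [D]
  3 | W B0 → L0 hit [D]
  4 | W B0 → L0 hit [D]
  5 | R B0 → L0 hit [D]
  6 | R B1 → L1 miss [-]
  7 | W B4 → L0 miss wb→B0 [D]
  8 | R B4 → L0 hit [D]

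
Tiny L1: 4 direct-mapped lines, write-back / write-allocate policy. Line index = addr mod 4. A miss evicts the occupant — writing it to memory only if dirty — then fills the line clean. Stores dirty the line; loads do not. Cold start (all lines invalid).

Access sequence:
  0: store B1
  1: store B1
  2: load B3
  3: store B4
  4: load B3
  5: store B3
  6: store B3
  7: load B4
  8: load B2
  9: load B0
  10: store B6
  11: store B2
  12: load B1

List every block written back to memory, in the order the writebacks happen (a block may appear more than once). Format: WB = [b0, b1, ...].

0: W B1 → L1 miss [D]
1: W B1 → L1 hit [D]
2: R B3 → L3 miss [-]
3: W B4 → L0 miss [D]
4: R B3 → L3 hit [-]
5: W B3 → L3 hit [D]
6: W B3 → L3 hit [D]
7: R B4 → L0 hit [D]
8: R B2 → L2 miss [-]
9: R B0 → L0 miss wb→B4 [-]
10: W B6 → L2 miss [D]
11: W B2 → L2 miss wb→B6 [D]
12: R B1 → L1 hit [D]

WB = [4, 6]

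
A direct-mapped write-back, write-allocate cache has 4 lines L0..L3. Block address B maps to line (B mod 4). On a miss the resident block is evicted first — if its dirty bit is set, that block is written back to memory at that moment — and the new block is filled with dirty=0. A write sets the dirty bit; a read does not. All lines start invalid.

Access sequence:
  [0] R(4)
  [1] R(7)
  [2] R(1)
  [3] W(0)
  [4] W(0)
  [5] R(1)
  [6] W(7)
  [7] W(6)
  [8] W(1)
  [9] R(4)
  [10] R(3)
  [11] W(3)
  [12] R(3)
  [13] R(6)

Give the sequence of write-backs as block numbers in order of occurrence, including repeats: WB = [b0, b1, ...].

0: R B4 → L0 miss [-]
1: R B7 → L3 miss [-]
2: R B1 → L1 miss [-]
3: W B0 → L0 miss [D]
4: W B0 → L0 hit [D]
5: R B1 → L1 hit [-]
6: W B7 → L3 hit [D]
7: W B6 → L2 miss [D]
8: W B1 → L1 hit [D]
9: R B4 → L0 miss wb→B0 [-]
10: R B3 → L3 miss wb→B7 [-]
11: W B3 → L3 hit [D]
12: R B3 → L3 hit [D]
13: R B6 → L2 hit [D]

WB = [0, 7]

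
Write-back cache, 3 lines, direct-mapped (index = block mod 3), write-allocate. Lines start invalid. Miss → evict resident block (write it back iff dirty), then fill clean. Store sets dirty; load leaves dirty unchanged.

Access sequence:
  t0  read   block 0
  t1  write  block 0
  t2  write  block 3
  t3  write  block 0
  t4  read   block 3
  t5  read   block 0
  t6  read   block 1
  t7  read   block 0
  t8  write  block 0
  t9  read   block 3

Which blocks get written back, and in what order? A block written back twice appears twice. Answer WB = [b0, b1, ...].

  0 | R B0 → L0 miss [-]
  1 | W B0 → L0 hit [D]
  2 | W B3 → L0 miss wb→B0 [D]
  3 | W B0 → L0 miss wb→B3 [D]
  4 | R B3 → L0 miss wb→B0 [-]
  5 | R B0 → L0 miss [-]
  6 | R B1 → L1 miss [-]
  7 | R B0 → L0 hit [-]
  8 | W B0 → L0 hit [D]
  9 | R B3 → L0 miss wb→B0 [-]

WB = [0, 3, 0, 0]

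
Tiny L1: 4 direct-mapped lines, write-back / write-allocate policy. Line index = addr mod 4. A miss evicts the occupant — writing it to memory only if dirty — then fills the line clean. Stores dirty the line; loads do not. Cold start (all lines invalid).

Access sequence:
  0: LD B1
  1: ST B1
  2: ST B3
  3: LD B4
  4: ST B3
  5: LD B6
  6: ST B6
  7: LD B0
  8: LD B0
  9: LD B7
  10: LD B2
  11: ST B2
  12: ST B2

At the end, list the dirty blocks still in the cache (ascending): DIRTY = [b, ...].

DIRTY = [1, 2]

0: R B1 -> L1 miss  d=-]
1: W B1 -> L1 hit  d=D]
2: W B3 -> L3 miss  d=D]
3: R B4 -> L0 miss  d=-]
4: W B3 -> L3 hit  d=D]
5: R B6 -> L2 miss  d=-]
6: W B6 -> L2 hit  d=D]
7: R B0 -> L0 miss  d=-]
8: R B0 -> L0 hit  d=-]
9: R B7 -> L3 miss wb->B3  d=-]
10: R B2 -> L2 miss wb->B6  d=-]
11: W B2 -> L2 hit  d=D]
12: W B2 -> L2 hit  d=D]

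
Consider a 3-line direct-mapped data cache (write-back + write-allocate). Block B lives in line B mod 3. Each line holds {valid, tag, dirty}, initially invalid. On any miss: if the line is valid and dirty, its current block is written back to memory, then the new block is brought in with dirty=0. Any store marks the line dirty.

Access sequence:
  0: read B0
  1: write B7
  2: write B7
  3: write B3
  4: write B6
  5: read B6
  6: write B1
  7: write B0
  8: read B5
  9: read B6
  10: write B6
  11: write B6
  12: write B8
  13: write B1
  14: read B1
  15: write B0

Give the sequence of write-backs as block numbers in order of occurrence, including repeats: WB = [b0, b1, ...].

0: R B0 → L0 miss [-]
1: W B7 → L1 miss [D]
2: W B7 → L1 hit [D]
3: W B3 → L0 miss [D]
4: W B6 → L0 miss wb→B3 [D]
5: R B6 → L0 hit [D]
6: W B1 → L1 miss wb→B7 [D]
7: W B0 → L0 miss wb→B6 [D]
8: R B5 → L2 miss [-]
9: R B6 → L0 miss wb→B0 [-]
10: W B6 → L0 hit [D]
11: W B6 → L0 hit [D]
12: W B8 → L2 miss [D]
13: W B1 → L1 hit [D]
14: R B1 → L1 hit [D]
15: W B0 → L0 miss wb→B6 [D]

WB = [3, 7, 6, 0, 6]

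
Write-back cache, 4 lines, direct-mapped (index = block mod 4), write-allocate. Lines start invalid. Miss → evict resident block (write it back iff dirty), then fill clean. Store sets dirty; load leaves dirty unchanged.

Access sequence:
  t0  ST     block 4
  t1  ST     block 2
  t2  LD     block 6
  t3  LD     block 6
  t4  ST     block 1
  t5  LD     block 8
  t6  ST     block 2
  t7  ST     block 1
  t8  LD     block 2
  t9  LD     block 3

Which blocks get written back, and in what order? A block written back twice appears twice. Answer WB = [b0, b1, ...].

  0 | W B4 → L0 miss [D]
  1 | W B2 → L2 miss [D]
  2 | R B6 → L2 miss wb→B2 [-]
  3 | R B6 → L2 hit [-]
  4 | W B1 → L1 miss [D]
  5 | R B8 → L0 miss wb→B4 [-]
  6 | W B2 → L2 miss [D]
  7 | W B1 → L1 hit [D]
  8 | R B2 → L2 hit [D]
  9 | R B3 → L3 miss [-]

WB = [2, 4]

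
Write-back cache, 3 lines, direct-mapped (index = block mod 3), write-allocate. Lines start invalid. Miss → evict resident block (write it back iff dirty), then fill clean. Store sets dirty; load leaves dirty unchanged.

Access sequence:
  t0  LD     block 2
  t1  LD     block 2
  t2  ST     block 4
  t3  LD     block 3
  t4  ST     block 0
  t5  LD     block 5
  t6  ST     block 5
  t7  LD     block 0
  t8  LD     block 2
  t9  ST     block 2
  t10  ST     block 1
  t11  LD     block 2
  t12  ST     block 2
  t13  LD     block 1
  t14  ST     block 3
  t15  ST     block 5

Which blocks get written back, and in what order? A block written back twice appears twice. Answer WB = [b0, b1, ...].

WB = [5, 4, 0, 2]

  0 | R B2 → L2 miss [-]
  1 | R B2 → L2 hit [-]
  2 | W B4 → L1 miss [D]
  3 | R B3 → L0 miss [-]
  4 | W B0 → L0 miss [D]
  5 | R B5 → L2 miss [-]
  6 | W B5 → L2 hit [D]
  7 | R B0 → L0 hit [D]
  8 | R B2 → L2 miss wb→B5 [-]
  9 | W B2 → L2 hit [D]
  10 | W B1 → L1 miss wb→B4 [D]
  11 | R B2 → L2 hit [D]
  12 | W B2 → L2 hit [D]
  13 | R B1 → L1 hit [D]
  14 | W B3 → L0 miss wb→B0 [D]
  15 | W B5 → L2 miss wb→B2 [D]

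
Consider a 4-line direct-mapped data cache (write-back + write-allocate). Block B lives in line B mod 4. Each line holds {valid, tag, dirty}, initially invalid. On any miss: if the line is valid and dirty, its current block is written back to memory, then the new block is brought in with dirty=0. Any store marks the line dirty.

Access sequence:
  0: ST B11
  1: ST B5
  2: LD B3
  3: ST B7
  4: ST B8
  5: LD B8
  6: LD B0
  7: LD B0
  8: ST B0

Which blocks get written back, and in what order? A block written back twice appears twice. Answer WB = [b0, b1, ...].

0: W B11 -> L3 miss  d=D]
1: W B5 -> L1 miss  d=D]
2: R B3 -> L3 miss wb->B11  d=-]
3: W B7 -> L3 miss  d=D]
4: W B8 -> L0 miss  d=D]
5: R B8 -> L0 hit  d=D]
6: R B0 -> L0 miss wb->B8  d=-]
7: R B0 -> L0 hit  d=-]
8: W B0 -> L0 hit  d=D]

WB = [11, 8]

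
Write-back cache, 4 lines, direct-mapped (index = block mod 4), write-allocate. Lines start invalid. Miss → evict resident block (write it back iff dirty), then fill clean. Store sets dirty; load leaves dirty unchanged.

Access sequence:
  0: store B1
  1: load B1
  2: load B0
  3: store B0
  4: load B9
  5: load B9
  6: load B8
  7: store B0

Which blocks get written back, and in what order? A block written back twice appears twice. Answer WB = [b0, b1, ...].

WB = [1, 0]

  0 | W B1 → L1 miss [D]
  1 | R B1 → L1 hit [D]
  2 | R B0 → L0 miss [-]
  3 | W B0 → L0 hit [D]
  4 | R B9 → L1 miss wb→B1 [-]
  5 | R B9 → L1 hit [-]
  6 | R B8 → L0 miss wb→B0 [-]
  7 | W B0 → L0 miss [D]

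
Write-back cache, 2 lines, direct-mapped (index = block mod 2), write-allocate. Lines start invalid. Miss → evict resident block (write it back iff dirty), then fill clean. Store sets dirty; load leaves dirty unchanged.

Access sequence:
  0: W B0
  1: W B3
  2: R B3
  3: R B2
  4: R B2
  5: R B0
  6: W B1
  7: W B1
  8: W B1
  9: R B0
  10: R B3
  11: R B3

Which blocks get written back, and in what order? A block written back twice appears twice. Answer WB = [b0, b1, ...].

0: W B0 -> L0 miss  d=D]
1: W B3 -> L1 miss  d=D]
2: R B3 -> L1 hit  d=D]
3: R B2 -> L0 miss wb->B0  d=-]
4: R B2 -> L0 hit  d=-]
5: R B0 -> L0 miss  d=-]
6: W B1 -> L1 miss wb->B3  d=D]
7: W B1 -> L1 hit  d=D]
8: W B1 -> L1 hit  d=D]
9: R B0 -> L0 hit  d=-]
10: R B3 -> L1 miss wb->B1  d=-]
11: R B3 -> L1 hit  d=-]

WB = [0, 3, 1]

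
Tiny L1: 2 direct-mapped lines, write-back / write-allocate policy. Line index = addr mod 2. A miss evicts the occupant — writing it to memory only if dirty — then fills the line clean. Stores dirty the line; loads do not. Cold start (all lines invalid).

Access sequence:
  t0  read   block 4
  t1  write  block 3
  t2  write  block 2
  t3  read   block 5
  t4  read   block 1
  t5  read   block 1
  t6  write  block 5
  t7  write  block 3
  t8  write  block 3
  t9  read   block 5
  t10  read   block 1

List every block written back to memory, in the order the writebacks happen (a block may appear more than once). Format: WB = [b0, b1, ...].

0: R B4 -> L0 miss  d=-]
1: W B3 -> L1 miss  d=D]
2: W B2 -> L0 miss  d=D]
3: R B5 -> L1 miss wb->B3  d=-]
4: R B1 -> L1 miss  d=-]
5: R B1 -> L1 hit  d=-]
6: W B5 -> L1 miss  d=D]
7: W B3 -> L1 miss wb->B5  d=D]
8: W B3 -> L1 hit  d=D]
9: R B5 -> L1 miss wb->B3  d=-]
10: R B1 -> L1 miss  d=-]

WB = [3, 5, 3]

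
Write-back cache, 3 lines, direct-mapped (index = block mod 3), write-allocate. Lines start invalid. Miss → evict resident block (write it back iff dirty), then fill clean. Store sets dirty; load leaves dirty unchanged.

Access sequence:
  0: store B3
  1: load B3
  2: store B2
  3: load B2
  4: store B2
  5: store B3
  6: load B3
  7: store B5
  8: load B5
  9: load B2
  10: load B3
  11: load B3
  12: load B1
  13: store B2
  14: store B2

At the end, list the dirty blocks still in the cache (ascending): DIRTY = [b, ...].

DIRTY = [2, 3]

  0 | W B3 → L0 miss [D]
  1 | R B3 → L0 hit [D]
  2 | W B2 → L2 miss [D]
  3 | R B2 → L2 hit [D]
  4 | W B2 → L2 hit [D]
  5 | W B3 → L0 hit [D]
  6 | R B3 → L0 hit [D]
  7 | W B5 → L2 miss wb→B2 [D]
  8 | R B5 → L2 hit [D]
  9 | R B2 → L2 miss wb→B5 [-]
  10 | R B3 → L0 hit [D]
  11 | R B3 → L0 hit [D]
  12 | R B1 → L1 miss [-]
  13 | W B2 → L2 hit [D]
  14 | W B2 → L2 hit [D]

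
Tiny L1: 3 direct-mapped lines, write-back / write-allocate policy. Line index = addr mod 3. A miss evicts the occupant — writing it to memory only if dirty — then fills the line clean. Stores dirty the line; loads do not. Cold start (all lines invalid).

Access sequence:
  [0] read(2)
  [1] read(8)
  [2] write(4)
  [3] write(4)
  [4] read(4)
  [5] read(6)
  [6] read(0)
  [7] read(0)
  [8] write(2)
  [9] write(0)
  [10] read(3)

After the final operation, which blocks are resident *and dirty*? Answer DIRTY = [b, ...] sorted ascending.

DIRTY = [2, 4]

  0 | R B2 → L2 miss [-]
  1 | R B8 → L2 miss [-]
  2 | W B4 → L1 miss [D]
  3 | W B4 → L1 hit [D]
  4 | R B4 → L1 hit [D]
  5 | R B6 → L0 miss [-]
  6 | R B0 → L0 miss [-]
  7 | R B0 → L0 hit [-]
  8 | W B2 → L2 miss [D]
  9 | W B0 → L0 hit [D]
  10 | R B3 → L0 miss wb→B0 [-]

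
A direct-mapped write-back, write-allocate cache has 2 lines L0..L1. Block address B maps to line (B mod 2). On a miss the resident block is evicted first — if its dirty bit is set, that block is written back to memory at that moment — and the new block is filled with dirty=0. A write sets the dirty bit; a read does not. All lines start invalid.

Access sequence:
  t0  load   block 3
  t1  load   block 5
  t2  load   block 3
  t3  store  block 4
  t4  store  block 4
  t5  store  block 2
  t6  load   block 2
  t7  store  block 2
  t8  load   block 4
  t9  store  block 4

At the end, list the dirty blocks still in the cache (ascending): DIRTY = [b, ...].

0: R B3 -> L1 miss  d=-]
1: R B5 -> L1 miss  d=-]
2: R B3 -> L1 miss  d=-]
3: W B4 -> L0 miss  d=D]
4: W B4 -> L0 hit  d=D]
5: W B2 -> L0 miss wb->B4  d=D]
6: R B2 -> L0 hit  d=D]
7: W B2 -> L0 hit  d=D]
8: R B4 -> L0 miss wb->B2  d=-]
9: W B4 -> L0 hit  d=D]

DIRTY = [4]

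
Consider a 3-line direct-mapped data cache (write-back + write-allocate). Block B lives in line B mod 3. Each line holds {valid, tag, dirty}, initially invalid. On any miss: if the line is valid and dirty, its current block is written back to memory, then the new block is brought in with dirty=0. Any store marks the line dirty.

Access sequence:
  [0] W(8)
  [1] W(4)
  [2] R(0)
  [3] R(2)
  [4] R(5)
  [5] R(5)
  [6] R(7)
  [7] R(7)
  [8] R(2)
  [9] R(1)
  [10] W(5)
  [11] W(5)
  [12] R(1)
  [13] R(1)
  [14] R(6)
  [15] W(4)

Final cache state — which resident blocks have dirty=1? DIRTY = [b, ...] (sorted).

DIRTY = [4, 5]

0: W B8 -> L2 miss  d=D]
1: W B4 -> L1 miss  d=D]
2: R B0 -> L0 miss  d=-]
3: R B2 -> L2 miss wb->B8  d=-]
4: R B5 -> L2 miss  d=-]
5: R B5 -> L2 hit  d=-]
6: R B7 -> L1 miss wb->B4  d=-]
7: R B7 -> L1 hit  d=-]
8: R B2 -> L2 miss  d=-]
9: R B1 -> L1 miss  d=-]
10: W B5 -> L2 miss  d=D]
11: W B5 -> L2 hit  d=D]
12: R B1 -> L1 hit  d=-]
13: R B1 -> L1 hit  d=-]
14: R B6 -> L0 miss  d=-]
15: W B4 -> L1 miss  d=D]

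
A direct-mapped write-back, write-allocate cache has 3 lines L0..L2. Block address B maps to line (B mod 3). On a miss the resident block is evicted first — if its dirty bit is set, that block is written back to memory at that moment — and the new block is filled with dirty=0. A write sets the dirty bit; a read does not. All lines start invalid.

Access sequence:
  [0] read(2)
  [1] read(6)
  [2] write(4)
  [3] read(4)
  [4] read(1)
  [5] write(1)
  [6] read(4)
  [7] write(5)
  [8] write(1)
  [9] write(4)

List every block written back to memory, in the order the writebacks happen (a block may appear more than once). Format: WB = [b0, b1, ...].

WB = [4, 1, 1]

  0 | R B2 → L2 miss [-]
  1 | R B6 → L0 miss [-]
  2 | W B4 → L1 miss [D]
  3 | R B4 → L1 hit [D]
  4 | R B1 → L1 miss wb→B4 [-]
  5 | W B1 → L1 hit [D]
  6 | R B4 → L1 miss wb→B1 [-]
  7 | W B5 → L2 miss [D]
  8 | W B1 → L1 miss [D]
  9 | W B4 → L1 miss wb→B1 [D]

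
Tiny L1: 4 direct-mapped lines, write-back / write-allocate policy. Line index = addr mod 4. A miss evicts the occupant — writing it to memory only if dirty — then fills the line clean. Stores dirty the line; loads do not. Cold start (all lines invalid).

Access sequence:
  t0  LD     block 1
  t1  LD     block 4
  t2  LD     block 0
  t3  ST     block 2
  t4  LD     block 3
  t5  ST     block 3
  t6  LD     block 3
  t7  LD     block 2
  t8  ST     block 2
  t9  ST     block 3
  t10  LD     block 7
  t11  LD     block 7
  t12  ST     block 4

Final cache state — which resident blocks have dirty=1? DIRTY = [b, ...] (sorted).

DIRTY = [2, 4]

0: R B1 -> L1 miss  d=-]
1: R B4 -> L0 miss  d=-]
2: R B0 -> L0 miss  d=-]
3: W B2 -> L2 miss  d=D]
4: R B3 -> L3 miss  d=-]
5: W B3 -> L3 hit  d=D]
6: R B3 -> L3 hit  d=D]
7: R B2 -> L2 hit  d=D]
8: W B2 -> L2 hit  d=D]
9: W B3 -> L3 hit  d=D]
10: R B7 -> L3 miss wb->B3  d=-]
11: R B7 -> L3 hit  d=-]
12: W B4 -> L0 miss  d=D]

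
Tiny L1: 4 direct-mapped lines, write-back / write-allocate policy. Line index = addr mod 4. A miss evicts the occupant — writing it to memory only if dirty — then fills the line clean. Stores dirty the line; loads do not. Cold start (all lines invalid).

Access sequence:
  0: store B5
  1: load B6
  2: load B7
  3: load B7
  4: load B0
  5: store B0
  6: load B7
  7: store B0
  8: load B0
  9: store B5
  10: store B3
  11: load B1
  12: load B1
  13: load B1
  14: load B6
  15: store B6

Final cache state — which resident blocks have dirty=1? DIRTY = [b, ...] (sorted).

  0 | W B5 → L1 miss [D]
  1 | R B6 → L2 miss [-]
  2 | R B7 → L3 miss [-]
  3 | R B7 → L3 hit [-]
  4 | R B0 → L0 miss [-]
  5 | W B0 → L0 hit [D]
  6 | R B7 → L3 hit [-]
  7 | W B0 → L0 hit [D]
  8 | R B0 → L0 hit [D]
  9 | W B5 → L1 hit [D]
  10 | W B3 → L3 miss [D]
  11 | R B1 → L1 miss wb→B5 [-]
  12 | R B1 → L1 hit [-]
  13 | R B1 → L1 hit [-]
  14 | R B6 → L2 hit [-]
  15 | W B6 → L2 hit [D]

DIRTY = [0, 3, 6]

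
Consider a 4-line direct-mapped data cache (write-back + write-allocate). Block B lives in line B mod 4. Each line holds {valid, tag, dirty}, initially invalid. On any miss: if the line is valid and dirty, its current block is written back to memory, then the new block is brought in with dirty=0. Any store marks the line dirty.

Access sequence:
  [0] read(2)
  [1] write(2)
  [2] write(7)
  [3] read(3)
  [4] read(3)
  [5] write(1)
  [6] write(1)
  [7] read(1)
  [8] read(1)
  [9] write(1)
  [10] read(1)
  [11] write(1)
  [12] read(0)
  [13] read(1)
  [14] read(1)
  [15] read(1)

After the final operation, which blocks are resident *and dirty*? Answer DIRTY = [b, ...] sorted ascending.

DIRTY = [1, 2]

0: R B2 → L2 miss [-]
1: W B2 → L2 hit [D]
2: W B7 → L3 miss [D]
3: R B3 → L3 miss wb→B7 [-]
4: R B3 → L3 hit [-]
5: W B1 → L1 miss [D]
6: W B1 → L1 hit [D]
7: R B1 → L1 hit [D]
8: R B1 → L1 hit [D]
9: W B1 → L1 hit [D]
10: R B1 → L1 hit [D]
11: W B1 → L1 hit [D]
12: R B0 → L0 miss [-]
13: R B1 → L1 hit [D]
14: R B1 → L1 hit [D]
15: R B1 → L1 hit [D]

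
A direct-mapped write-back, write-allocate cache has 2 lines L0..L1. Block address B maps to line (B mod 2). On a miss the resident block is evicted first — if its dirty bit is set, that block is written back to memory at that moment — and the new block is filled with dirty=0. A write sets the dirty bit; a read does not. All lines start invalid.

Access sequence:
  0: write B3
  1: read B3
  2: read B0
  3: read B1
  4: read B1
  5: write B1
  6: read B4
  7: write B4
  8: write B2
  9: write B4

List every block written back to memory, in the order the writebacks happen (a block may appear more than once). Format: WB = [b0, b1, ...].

  0 | W B3 → L1 miss [D]
  1 | R B3 → L1 hit [D]
  2 | R B0 → L0 miss [-]
  3 | R B1 → L1 miss wb→B3 [-]
  4 | R B1 → L1 hit [-]
  5 | W B1 → L1 hit [D]
  6 | R B4 → L0 miss [-]
  7 | W B4 → L0 hit [D]
  8 | W B2 → L0 miss wb→B4 [D]
  9 | W B4 → L0 miss wb→B2 [D]

WB = [3, 4, 2]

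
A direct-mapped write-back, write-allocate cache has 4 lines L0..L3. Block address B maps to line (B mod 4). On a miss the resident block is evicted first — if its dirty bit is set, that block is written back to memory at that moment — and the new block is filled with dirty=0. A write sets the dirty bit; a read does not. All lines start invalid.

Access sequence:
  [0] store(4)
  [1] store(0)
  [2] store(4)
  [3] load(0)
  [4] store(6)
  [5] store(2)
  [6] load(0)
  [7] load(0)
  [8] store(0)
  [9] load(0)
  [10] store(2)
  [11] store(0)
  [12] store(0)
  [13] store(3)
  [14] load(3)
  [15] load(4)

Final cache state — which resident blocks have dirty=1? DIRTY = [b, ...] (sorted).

0: W B4 → L0 miss [D]
1: W B0 → L0 miss wb→B4 [D]
2: W B4 → L0 miss wb→B0 [D]
3: R B0 → L0 miss wb→B4 [-]
4: W B6 → L2 miss [D]
5: W B2 → L2 miss wb→B6 [D]
6: R B0 → L0 hit [-]
7: R B0 → L0 hit [-]
8: W B0 → L0 hit [D]
9: R B0 → L0 hit [D]
10: W B2 → L2 hit [D]
11: W B0 → L0 hit [D]
12: W B0 → L0 hit [D]
13: W B3 → L3 miss [D]
14: R B3 → L3 hit [D]
15: R B4 → L0 miss wb→B0 [-]

DIRTY = [2, 3]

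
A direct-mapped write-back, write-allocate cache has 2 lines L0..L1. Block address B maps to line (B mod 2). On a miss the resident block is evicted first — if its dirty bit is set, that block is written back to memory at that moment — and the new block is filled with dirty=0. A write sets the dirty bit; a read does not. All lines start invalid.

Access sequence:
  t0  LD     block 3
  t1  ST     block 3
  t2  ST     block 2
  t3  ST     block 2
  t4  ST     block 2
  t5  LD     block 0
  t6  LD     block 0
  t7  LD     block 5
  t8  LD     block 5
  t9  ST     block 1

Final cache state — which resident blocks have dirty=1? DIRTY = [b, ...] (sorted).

DIRTY = [1]

  0 | R B3 → L1 miss [-]
  1 | W B3 → L1 hit [D]
  2 | W B2 → L0 miss [D]
  3 | W B2 → L0 hit [D]
  4 | W B2 → L0 hit [D]
  5 | R B0 → L0 miss wb→B2 [-]
  6 | R B0 → L0 hit [-]
  7 | R B5 → L1 miss wb→B3 [-]
  8 | R B5 → L1 hit [-]
  9 | W B1 → L1 miss [D]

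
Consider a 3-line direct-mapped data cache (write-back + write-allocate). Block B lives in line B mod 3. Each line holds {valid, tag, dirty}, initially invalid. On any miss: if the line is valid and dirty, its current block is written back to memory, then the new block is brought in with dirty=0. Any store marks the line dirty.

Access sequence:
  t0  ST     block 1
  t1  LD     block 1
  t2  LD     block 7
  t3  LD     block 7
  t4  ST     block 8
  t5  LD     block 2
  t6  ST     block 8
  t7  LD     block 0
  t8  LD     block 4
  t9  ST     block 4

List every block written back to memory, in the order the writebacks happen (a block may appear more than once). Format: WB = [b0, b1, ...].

WB = [1, 8]

  0 | W B1 → L1 miss [D]
  1 | R B1 → L1 hit [D]
  2 | R B7 → L1 miss wb→B1 [-]
  3 | R B7 → L1 hit [-]
  4 | W B8 → L2 miss [D]
  5 | R B2 → L2 miss wb→B8 [-]
  6 | W B8 → L2 miss [D]
  7 | R B0 → L0 miss [-]
  8 | R B4 → L1 miss [-]
  9 | W B4 → L1 hit [D]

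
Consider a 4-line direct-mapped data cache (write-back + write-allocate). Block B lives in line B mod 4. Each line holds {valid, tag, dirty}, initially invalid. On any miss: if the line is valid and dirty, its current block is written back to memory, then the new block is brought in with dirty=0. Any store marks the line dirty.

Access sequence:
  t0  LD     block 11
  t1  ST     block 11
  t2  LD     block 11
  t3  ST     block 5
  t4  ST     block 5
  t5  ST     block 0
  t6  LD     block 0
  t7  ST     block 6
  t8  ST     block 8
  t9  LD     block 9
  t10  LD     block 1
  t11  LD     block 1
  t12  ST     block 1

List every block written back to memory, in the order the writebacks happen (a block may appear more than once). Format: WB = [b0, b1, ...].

  0 | R B11 → L3 miss [-]
  1 | W B11 → L3 hit [D]
  2 | R B11 → L3 hit [D]
  3 | W B5 → L1 miss [D]
  4 | W B5 → L1 hit [D]
  5 | W B0 → L0 miss [D]
  6 | R B0 → L0 hit [D]
  7 | W B6 → L2 miss [D]
  8 | W B8 → L0 miss wb→B0 [D]
  9 | R B9 → L1 miss wb→B5 [-]
  10 | R B1 → L1 miss [-]
  11 | R B1 → L1 hit [-]
  12 | W B1 → L1 hit [D]

WB = [0, 5]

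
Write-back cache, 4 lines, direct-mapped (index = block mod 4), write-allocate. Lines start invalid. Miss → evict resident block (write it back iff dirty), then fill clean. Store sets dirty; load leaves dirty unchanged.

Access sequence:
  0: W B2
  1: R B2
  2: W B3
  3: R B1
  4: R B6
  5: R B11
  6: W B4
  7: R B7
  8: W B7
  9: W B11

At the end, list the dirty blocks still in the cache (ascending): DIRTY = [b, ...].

DIRTY = [4, 11]

  0 | W B2 → L2 miss [D]
  1 | R B2 → L2 hit [D]
  2 | W B3 → L3 miss [D]
  3 | R B1 → L1 miss [-]
  4 | R B6 → L2 miss wb→B2 [-]
  5 | R B11 → L3 miss wb→B3 [-]
  6 | W B4 → L0 miss [D]
  7 | R B7 → L3 miss [-]
  8 | W B7 → L3 hit [D]
  9 | W B11 → L3 miss wb→B7 [D]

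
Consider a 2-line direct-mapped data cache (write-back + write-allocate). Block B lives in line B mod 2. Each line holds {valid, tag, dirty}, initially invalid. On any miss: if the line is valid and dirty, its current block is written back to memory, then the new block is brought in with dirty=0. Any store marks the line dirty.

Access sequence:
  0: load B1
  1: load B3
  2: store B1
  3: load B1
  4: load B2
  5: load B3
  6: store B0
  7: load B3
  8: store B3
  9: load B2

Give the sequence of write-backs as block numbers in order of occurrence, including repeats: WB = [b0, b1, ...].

WB = [1, 0]

0: R B1 → L1 miss [-]
1: R B3 → L1 miss [-]
2: W B1 → L1 miss [D]
3: R B1 → L1 hit [D]
4: R B2 → L0 miss [-]
5: R B3 → L1 miss wb→B1 [-]
6: W B0 → L0 miss [D]
7: R B3 → L1 hit [-]
8: W B3 → L1 hit [D]
9: R B2 → L0 miss wb→B0 [-]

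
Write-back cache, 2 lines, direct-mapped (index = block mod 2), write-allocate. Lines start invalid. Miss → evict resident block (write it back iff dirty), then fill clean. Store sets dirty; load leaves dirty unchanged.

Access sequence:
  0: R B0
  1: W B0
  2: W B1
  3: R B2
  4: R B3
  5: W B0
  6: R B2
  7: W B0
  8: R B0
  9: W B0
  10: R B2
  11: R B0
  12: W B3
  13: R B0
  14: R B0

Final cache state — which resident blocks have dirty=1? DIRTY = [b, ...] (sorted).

DIRTY = [3]

0: R B0 -> L0 miss  d=-]
1: W B0 -> L0 hit  d=D]
2: W B1 -> L1 miss  d=D]
3: R B2 -> L0 miss wb->B0  d=-]
4: R B3 -> L1 miss wb->B1  d=-]
5: W B0 -> L0 miss  d=D]
6: R B2 -> L0 miss wb->B0  d=-]
7: W B0 -> L0 miss  d=D]
8: R B0 -> L0 hit  d=D]
9: W B0 -> L0 hit  d=D]
10: R B2 -> L0 miss wb->B0  d=-]
11: R B0 -> L0 miss  d=-]
12: W B3 -> L1 hit  d=D]
13: R B0 -> L0 hit  d=-]
14: R B0 -> L0 hit  d=-]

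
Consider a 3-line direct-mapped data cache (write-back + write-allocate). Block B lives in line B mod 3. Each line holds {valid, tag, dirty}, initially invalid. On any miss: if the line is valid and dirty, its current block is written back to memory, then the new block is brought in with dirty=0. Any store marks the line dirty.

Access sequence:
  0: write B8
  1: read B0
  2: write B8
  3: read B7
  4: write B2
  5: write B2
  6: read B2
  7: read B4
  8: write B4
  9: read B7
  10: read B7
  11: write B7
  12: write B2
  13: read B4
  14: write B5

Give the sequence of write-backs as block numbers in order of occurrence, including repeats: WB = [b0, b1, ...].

WB = [8, 4, 7, 2]

0: W B8 → L2 miss [D]
1: R B0 → L0 miss [-]
2: W B8 → L2 hit [D]
3: R B7 → L1 miss [-]
4: W B2 → L2 miss wb→B8 [D]
5: W B2 → L2 hit [D]
6: R B2 → L2 hit [D]
7: R B4 → L1 miss [-]
8: W B4 → L1 hit [D]
9: R B7 → L1 miss wb→B4 [-]
10: R B7 → L1 hit [-]
11: W B7 → L1 hit [D]
12: W B2 → L2 hit [D]
13: R B4 → L1 miss wb→B7 [-]
14: W B5 → L2 miss wb→B2 [D]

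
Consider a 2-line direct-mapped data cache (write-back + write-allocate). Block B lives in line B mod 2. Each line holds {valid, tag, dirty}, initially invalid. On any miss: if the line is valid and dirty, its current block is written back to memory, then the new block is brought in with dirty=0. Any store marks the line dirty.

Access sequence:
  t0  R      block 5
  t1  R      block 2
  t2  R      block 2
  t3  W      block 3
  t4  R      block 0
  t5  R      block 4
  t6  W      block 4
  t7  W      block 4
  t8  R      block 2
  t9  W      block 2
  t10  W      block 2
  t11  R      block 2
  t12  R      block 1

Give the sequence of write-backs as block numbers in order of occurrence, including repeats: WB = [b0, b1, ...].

WB = [4, 3]

0: R B5 → L1 miss [-]
1: R B2 → L0 miss [-]
2: R B2 → L0 hit [-]
3: W B3 → L1 miss [D]
4: R B0 → L0 miss [-]
5: R B4 → L0 miss [-]
6: W B4 → L0 hit [D]
7: W B4 → L0 hit [D]
8: R B2 → L0 miss wb→B4 [-]
9: W B2 → L0 hit [D]
10: W B2 → L0 hit [D]
11: R B2 → L0 hit [D]
12: R B1 → L1 miss wb→B3 [-]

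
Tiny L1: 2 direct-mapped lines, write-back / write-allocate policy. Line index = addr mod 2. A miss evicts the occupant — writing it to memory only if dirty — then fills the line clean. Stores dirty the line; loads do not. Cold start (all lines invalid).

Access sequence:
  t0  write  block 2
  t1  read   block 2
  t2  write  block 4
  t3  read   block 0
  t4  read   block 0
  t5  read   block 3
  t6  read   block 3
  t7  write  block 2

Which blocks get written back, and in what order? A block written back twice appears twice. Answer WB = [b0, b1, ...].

WB = [2, 4]

0: W B2 → L0 miss [D]
1: R B2 → L0 hit [D]
2: W B4 → L0 miss wb→B2 [D]
3: R B0 → L0 miss wb→B4 [-]
4: R B0 → L0 hit [-]
5: R B3 → L1 miss [-]
6: R B3 → L1 hit [-]
7: W B2 → L0 miss [D]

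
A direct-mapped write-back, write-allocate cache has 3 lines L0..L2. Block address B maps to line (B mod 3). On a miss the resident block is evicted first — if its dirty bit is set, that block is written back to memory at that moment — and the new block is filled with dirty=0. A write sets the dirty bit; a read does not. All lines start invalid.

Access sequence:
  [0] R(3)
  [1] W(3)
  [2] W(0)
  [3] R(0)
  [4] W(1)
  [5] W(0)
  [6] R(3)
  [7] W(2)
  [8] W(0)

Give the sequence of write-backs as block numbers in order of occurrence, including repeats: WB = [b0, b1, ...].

WB = [3, 0]

0: R B3 -> L0 miss  d=-]
1: W B3 -> L0 hit  d=D]
2: W B0 -> L0 miss wb->B3  d=D]
3: R B0 -> L0 hit  d=D]
4: W B1 -> L1 miss  d=D]
5: W B0 -> L0 hit  d=D]
6: R B3 -> L0 miss wb->B0  d=-]
7: W B2 -> L2 miss  d=D]
8: W B0 -> L0 miss  d=D]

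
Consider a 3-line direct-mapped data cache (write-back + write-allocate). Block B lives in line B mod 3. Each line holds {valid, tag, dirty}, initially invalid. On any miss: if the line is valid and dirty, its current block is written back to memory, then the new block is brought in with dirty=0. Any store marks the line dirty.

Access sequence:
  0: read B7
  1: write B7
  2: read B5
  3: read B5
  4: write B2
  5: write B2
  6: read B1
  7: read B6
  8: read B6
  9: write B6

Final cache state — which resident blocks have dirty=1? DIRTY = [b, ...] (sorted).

  0 | R B7 → L1 miss [-]
  1 | W B7 → L1 hit [D]
  2 | R B5 → L2 miss [-]
  3 | R B5 → L2 hit [-]
  4 | W B2 → L2 miss [D]
  5 | W B2 → L2 hit [D]
  6 | R B1 → L1 miss wb→B7 [-]
  7 | R B6 → L0 miss [-]
  8 | R B6 → L0 hit [-]
  9 | W B6 → L0 hit [D]

DIRTY = [2, 6]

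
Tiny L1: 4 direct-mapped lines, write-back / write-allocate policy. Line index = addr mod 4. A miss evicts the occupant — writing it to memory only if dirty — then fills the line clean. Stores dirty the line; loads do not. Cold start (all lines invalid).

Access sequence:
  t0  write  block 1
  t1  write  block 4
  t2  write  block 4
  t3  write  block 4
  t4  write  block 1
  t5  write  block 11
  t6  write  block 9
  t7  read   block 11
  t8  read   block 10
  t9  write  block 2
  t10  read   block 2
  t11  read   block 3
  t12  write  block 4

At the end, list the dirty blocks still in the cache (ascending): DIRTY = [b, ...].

DIRTY = [2, 4, 9]

  0 | W B1 → L1 miss [D]
  1 | W B4 → L0 miss [D]
  2 | W B4 → L0 hit [D]
  3 | W B4 → L0 hit [D]
  4 | W B1 → L1 hit [D]
  5 | W B11 → L3 miss [D]
  6 | W B9 → L1 miss wb→B1 [D]
  7 | R B11 → L3 hit [D]
  8 | R B10 → L2 miss [-]
  9 | W B2 → L2 miss [D]
  10 | R B2 → L2 hit [D]
  11 | R B3 → L3 miss wb→B11 [-]
  12 | W B4 → L0 hit [D]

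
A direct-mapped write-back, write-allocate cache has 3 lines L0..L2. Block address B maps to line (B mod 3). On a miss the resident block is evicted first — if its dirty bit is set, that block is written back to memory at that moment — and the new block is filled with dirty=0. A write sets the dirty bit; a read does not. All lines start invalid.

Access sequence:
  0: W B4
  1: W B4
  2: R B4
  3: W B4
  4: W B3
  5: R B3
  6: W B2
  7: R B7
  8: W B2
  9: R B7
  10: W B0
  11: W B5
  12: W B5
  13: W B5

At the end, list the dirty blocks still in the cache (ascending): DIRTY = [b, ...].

DIRTY = [0, 5]

0: W B4 -> L1 miss  d=D]
1: W B4 -> L1 hit  d=D]
2: R B4 -> L1 hit  d=D]
3: W B4 -> L1 hit  d=D]
4: W B3 -> L0 miss  d=D]
5: R B3 -> L0 hit  d=D]
6: W B2 -> L2 miss  d=D]
7: R B7 -> L1 miss wb->B4  d=-]
8: W B2 -> L2 hit  d=D]
9: R B7 -> L1 hit  d=-]
10: W B0 -> L0 miss wb->B3  d=D]
11: W B5 -> L2 miss wb->B2  d=D]
12: W B5 -> L2 hit  d=D]
13: W B5 -> L2 hit  d=D]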